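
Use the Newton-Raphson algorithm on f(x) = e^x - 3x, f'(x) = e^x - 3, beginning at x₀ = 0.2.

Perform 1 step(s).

f(x) = e^x - 3x
f'(x) = e^x - 3
x₀ = 0.2

Newton-Raphson formula: x_{n+1} = x_n - f(x_n)/f'(x_n)

Iteration 1:
  f(0.200000) = 0.621403
  f'(0.200000) = -1.778597
  x_1 = 0.200000 - 0.621403/(-1.778597) = 0.549378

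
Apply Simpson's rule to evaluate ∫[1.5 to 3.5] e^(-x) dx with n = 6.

f(x) = e^(-x)
a = 1.5, b = 3.5, n = 6
h = (b - a)/n = 0.333333

Simpson's rule: (h/3)[f(x₀) + 4f(x₁) + 2f(x₂) + ... + f(xₙ)]

x_0 = 1.5000, f(x_0) = 0.223130, coefficient = 1
x_1 = 1.8333, f(x_1) = 0.159880, coefficient = 4
x_2 = 2.1667, f(x_2) = 0.114559, coefficient = 2
x_3 = 2.5000, f(x_3) = 0.082085, coefficient = 4
x_4 = 2.8333, f(x_4) = 0.058816, coefficient = 2
x_5 = 3.1667, f(x_5) = 0.042144, coefficient = 4
x_6 = 3.5000, f(x_6) = 0.030197, coefficient = 1

I ≈ (0.333333/3) × 1.736513 = 0.192946
Exact value: 0.192933
Error: 0.000013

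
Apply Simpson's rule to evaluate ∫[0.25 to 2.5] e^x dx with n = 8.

f(x) = e^x
a = 0.25, b = 2.5, n = 8
h = (b - a)/n = 0.281250

Simpson's rule: (h/3)[f(x₀) + 4f(x₁) + 2f(x₂) + ... + f(xₙ)]

x_0 = 0.2500, f(x_0) = 1.284025, coefficient = 1
x_1 = 0.5312, f(x_1) = 1.701057, coefficient = 4
x_2 = 0.8125, f(x_2) = 2.253535, coefficient = 2
x_3 = 1.0938, f(x_3) = 2.985449, coefficient = 4
x_4 = 1.3750, f(x_4) = 3.955077, coefficient = 2
x_5 = 1.6562, f(x_5) = 5.239625, coefficient = 4
x_6 = 1.9375, f(x_6) = 6.941376, coefficient = 2
x_7 = 2.2188, f(x_7) = 9.195829, coefficient = 4
x_8 = 2.5000, f(x_8) = 12.182494, coefficient = 1

I ≈ (0.281250/3) × 116.254334 = 10.898844
Exact value: 10.898469
Error: 0.000375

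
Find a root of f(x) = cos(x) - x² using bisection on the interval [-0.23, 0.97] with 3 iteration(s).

f(x) = cos(x) - x²
Initial interval: [-0.23, 0.97]

Iteration 1:
  c_1 = (-0.230000 + 0.970000)/2 = 0.370000
  f(c_1) = f(0.370000) = 0.795427
  f(a) × f(c) ≥ 0, new interval: [0.370000, 0.970000]
Iteration 2:
  c_2 = (0.370000 + 0.970000)/2 = 0.670000
  f(c_2) = f(0.670000) = 0.334922
  f(a) × f(c) ≥ 0, new interval: [0.670000, 0.970000]
Iteration 3:
  c_3 = (0.670000 + 0.970000)/2 = 0.820000
  f(c_3) = f(0.820000) = 0.009821
  f(a) × f(c) ≥ 0, new interval: [0.820000, 0.970000]

After 3 iteration(s), the approximation is c_3 = 0.820000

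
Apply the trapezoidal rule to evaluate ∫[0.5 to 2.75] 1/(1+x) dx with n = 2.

f(x) = 1/(1+x)
a = 0.5, b = 2.75, n = 2
h = (b - a)/n = 1.125000

Trapezoidal rule: (h/2)[f(x₀) + 2f(x₁) + 2f(x₂) + ... + f(xₙ)]

x_0 = 0.5000, f(x_0) = 0.666667, coefficient = 1
x_1 = 1.6250, f(x_1) = 0.380952, coefficient = 2
x_2 = 2.7500, f(x_2) = 0.266667, coefficient = 1

I ≈ (1.125000/2) × 1.695238 = 0.953571
Exact value: 0.916291
Error: 0.037281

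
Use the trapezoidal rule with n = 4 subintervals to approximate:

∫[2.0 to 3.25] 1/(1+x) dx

f(x) = 1/(1+x)
a = 2.0, b = 3.25, n = 4
h = (b - a)/n = 0.312500

Trapezoidal rule: (h/2)[f(x₀) + 2f(x₁) + 2f(x₂) + ... + f(xₙ)]

x_0 = 2.0000, f(x_0) = 0.333333, coefficient = 1
x_1 = 2.3125, f(x_1) = 0.301887, coefficient = 2
x_2 = 2.6250, f(x_2) = 0.275862, coefficient = 2
x_3 = 2.9375, f(x_3) = 0.253968, coefficient = 2
x_4 = 3.2500, f(x_4) = 0.235294, coefficient = 1

I ≈ (0.312500/2) × 2.232062 = 0.348760
Exact value: 0.348307
Error: 0.000453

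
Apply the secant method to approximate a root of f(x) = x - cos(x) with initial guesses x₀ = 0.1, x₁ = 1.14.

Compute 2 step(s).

f(x) = x - cos(x)
x₀ = 0.1, x₁ = 1.14

Secant formula: x_{n+1} = x_n - f(x_n)(x_n - x_{n-1})/(f(x_n) - f(x_{n-1}))

Iteration 1:
  f(0.100000) = -0.895004
  f(1.140000) = 0.722405
  x_2 = 1.140000 - 0.722405×(1.140000 - 0.100000)/(0.722405 - (-0.895004))
       = 0.675491
Iteration 2:
  f(1.140000) = 0.722405
  f(0.675491) = -0.104909
  x_3 = 0.675491 - (-0.104909)×(0.675491 - 1.140000)/(-0.104909 - 0.722405)
       = 0.734394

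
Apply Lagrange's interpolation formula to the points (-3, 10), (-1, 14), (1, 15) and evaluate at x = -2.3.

Lagrange interpolation formula:
P(x) = Σ yᵢ × Lᵢ(x)
where Lᵢ(x) = Π_{j≠i} (x - xⱼ)/(xᵢ - xⱼ)

L_0(-2.3) = (-2.3 - (-1))/(-3 - (-1)) × (-2.3 - 1)/(-3 - 1) = 0.536250
L_1(-2.3) = (-2.3 - (-3))/(-1 - (-3)) × (-2.3 - 1)/(-1 - 1) = 0.577500
L_2(-2.3) = (-2.3 - (-3))/(1 - (-3)) × (-2.3 - (-1))/(1 - (-1)) = -0.113750

P(-2.3) = 10×L_0(-2.3) + 14×L_1(-2.3) + 15×L_2(-2.3)
P(-2.3) = 11.741250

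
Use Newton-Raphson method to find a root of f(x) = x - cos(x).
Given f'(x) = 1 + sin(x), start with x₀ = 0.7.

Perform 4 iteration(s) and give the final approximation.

f(x) = x - cos(x)
f'(x) = 1 + sin(x)
x₀ = 0.7

Newton-Raphson formula: x_{n+1} = x_n - f(x_n)/f'(x_n)

Iteration 1:
  f(0.700000) = -0.064842
  f'(0.700000) = 1.644218
  x_1 = 0.700000 - (-0.064842)/1.644218 = 0.739436
Iteration 2:
  f(0.739436) = 0.000588
  f'(0.739436) = 1.673872
  x_2 = 0.739436 - 0.000588/1.673872 = 0.739085
Iteration 3:
  f(0.739085) = 0.000000
  f'(0.739085) = 1.673612
  x_3 = 0.739085 - 0.000000/1.673612 = 0.739085
Iteration 4:
  f(0.739085) = 0.000000
  f'(0.739085) = 1.673612
  x_4 = 0.739085 - 0.000000/1.673612 = 0.739085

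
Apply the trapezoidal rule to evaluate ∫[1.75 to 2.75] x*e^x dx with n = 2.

f(x) = x*e^x
a = 1.75, b = 2.75, n = 2
h = (b - a)/n = 0.500000

Trapezoidal rule: (h/2)[f(x₀) + 2f(x₁) + 2f(x₂) + ... + f(xₙ)]

x_0 = 1.7500, f(x_0) = 10.070555, coefficient = 1
x_1 = 2.2500, f(x_1) = 21.347406, coefficient = 2
x_2 = 2.7500, f(x_2) = 43.017238, coefficient = 1

I ≈ (0.500000/2) × 95.782604 = 23.945651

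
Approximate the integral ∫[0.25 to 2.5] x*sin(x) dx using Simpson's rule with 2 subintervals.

f(x) = x*sin(x)
a = 0.25, b = 2.5, n = 2
h = (b - a)/n = 1.125000

Simpson's rule: (h/3)[f(x₀) + 4f(x₁) + 2f(x₂) + ... + f(xₙ)]

x_0 = 0.2500, f(x_0) = 0.061851, coefficient = 1
x_1 = 1.3750, f(x_1) = 1.348728, coefficient = 4
x_2 = 2.5000, f(x_2) = 1.496180, coefficient = 1

I ≈ (1.125000/3) × 6.952943 = 2.607354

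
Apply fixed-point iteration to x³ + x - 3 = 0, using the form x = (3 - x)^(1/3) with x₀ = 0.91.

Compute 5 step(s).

Equation: x³ + x - 3 = 0
Fixed-point form: x = (3 - x)^(1/3)
x₀ = 0.91

x_1 = g(0.910000) = 1.278543
x_2 = g(1.278543) = 1.198483
x_3 = g(1.198483) = 1.216782
x_4 = g(1.216782) = 1.212648
x_5 = g(1.212648) = 1.213584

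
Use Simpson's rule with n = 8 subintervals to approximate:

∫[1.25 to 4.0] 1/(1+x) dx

f(x) = 1/(1+x)
a = 1.25, b = 4.0, n = 8
h = (b - a)/n = 0.343750

Simpson's rule: (h/3)[f(x₀) + 4f(x₁) + 2f(x₂) + ... + f(xₙ)]

x_0 = 1.2500, f(x_0) = 0.444444, coefficient = 1
x_1 = 1.5938, f(x_1) = 0.385542, coefficient = 4
x_2 = 1.9375, f(x_2) = 0.340426, coefficient = 2
x_3 = 2.2812, f(x_3) = 0.304762, coefficient = 4
x_4 = 2.6250, f(x_4) = 0.275862, coefficient = 2
x_5 = 2.9688, f(x_5) = 0.251969, coefficient = 4
x_6 = 3.3125, f(x_6) = 0.231884, coefficient = 2
x_7 = 3.6562, f(x_7) = 0.214765, coefficient = 4
x_8 = 4.0000, f(x_8) = 0.200000, coefficient = 1

I ≈ (0.343750/3) × 6.968938 = 0.798524
Exact value: 0.798508
Error: 0.000017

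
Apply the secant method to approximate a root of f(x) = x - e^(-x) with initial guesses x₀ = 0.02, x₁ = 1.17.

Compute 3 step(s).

f(x) = x - e^(-x)
x₀ = 0.02, x₁ = 1.17

Secant formula: x_{n+1} = x_n - f(x_n)(x_n - x_{n-1})/(f(x_n) - f(x_{n-1}))

Iteration 1:
  f(0.020000) = -0.960199
  f(1.170000) = 0.859633
  x_2 = 1.170000 - 0.859633×(1.170000 - 0.020000)/(0.859633 - (-0.960199))
       = 0.626775
Iteration 2:
  f(1.170000) = 0.859633
  f(0.626775) = 0.092463
  x_3 = 0.626775 - 0.092463×(0.626775 - 1.170000)/(0.092463 - 0.859633)
       = 0.561303
Iteration 3:
  f(0.626775) = 0.092463
  f(0.561303) = -0.009162
  x_4 = 0.561303 - (-0.009162)×(0.561303 - 0.626775)/(-0.009162 - 0.092463)
       = 0.567206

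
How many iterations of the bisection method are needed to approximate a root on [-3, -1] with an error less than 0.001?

We need (b-a)/2^n ≤ 0.001
(-1 - (-3))/2^n ≤ 0.001
2/2^n ≤ 0.001
2^n ≥ 2000
n ≥ log₂(2000) = 10.97
n ≥ 11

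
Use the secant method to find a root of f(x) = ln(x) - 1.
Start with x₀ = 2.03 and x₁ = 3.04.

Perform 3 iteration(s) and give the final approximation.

f(x) = ln(x) - 1
x₀ = 2.03, x₁ = 3.04

Secant formula: x_{n+1} = x_n - f(x_n)(x_n - x_{n-1})/(f(x_n) - f(x_{n-1}))

Iteration 1:
  f(2.030000) = -0.291964
  f(3.040000) = 0.111858
  x_2 = 3.040000 - 0.111858×(3.040000 - 2.030000)/(0.111858 - (-0.291964))
       = 2.760233
Iteration 2:
  f(3.040000) = 0.111858
  f(2.760233) = 0.015315
  x_3 = 2.760233 - 0.015315×(2.760233 - 3.040000)/(0.015315 - 0.111858)
       = 2.715852
Iteration 3:
  f(2.760233) = 0.015315
  f(2.715852) = -0.000894
  x_4 = 2.715852 - (-0.000894)×(2.715852 - 2.760233)/(-0.000894 - 0.015315)
       = 2.718301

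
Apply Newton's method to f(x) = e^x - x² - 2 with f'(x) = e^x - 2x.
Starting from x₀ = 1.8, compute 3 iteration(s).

f(x) = e^x - x² - 2
f'(x) = e^x - 2x
x₀ = 1.8

Newton-Raphson formula: x_{n+1} = x_n - f(x_n)/f'(x_n)

Iteration 1:
  f(1.800000) = 0.809647
  f'(1.800000) = 2.449647
  x_1 = 1.800000 - 0.809647/2.449647 = 1.469484
Iteration 2:
  f(1.469484) = 0.187608
  f'(1.469484) = 1.408024
  x_2 = 1.469484 - 0.187608/1.408024 = 1.336242
Iteration 3:
  f(1.336242) = 0.019175
  f'(1.336242) = 1.132234
  x_3 = 1.336242 - 0.019175/1.132234 = 1.319306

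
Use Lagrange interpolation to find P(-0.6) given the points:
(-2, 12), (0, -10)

Lagrange interpolation formula:
P(x) = Σ yᵢ × Lᵢ(x)
where Lᵢ(x) = Π_{j≠i} (x - xⱼ)/(xᵢ - xⱼ)

L_0(-0.6) = (-0.6 - 0)/(-2 - 0) = 0.300000
L_1(-0.6) = (-0.6 - (-2))/(0 - (-2)) = 0.700000

P(-0.6) = 12×L_0(-0.6) + (-10)×L_1(-0.6)
P(-0.6) = -3.400000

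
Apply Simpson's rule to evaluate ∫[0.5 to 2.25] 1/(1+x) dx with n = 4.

f(x) = 1/(1+x)
a = 0.5, b = 2.25, n = 4
h = (b - a)/n = 0.437500

Simpson's rule: (h/3)[f(x₀) + 4f(x₁) + 2f(x₂) + ... + f(xₙ)]

x_0 = 0.5000, f(x_0) = 0.666667, coefficient = 1
x_1 = 0.9375, f(x_1) = 0.516129, coefficient = 4
x_2 = 1.3750, f(x_2) = 0.421053, coefficient = 2
x_3 = 1.8125, f(x_3) = 0.355556, coefficient = 4
x_4 = 2.2500, f(x_4) = 0.307692, coefficient = 1

I ≈ (0.437500/3) × 5.303203 = 0.773384
Exact value: 0.773190
Error: 0.000194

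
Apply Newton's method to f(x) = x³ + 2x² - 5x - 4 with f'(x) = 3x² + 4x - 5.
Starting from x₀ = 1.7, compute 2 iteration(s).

f(x) = x³ + 2x² - 5x - 4
f'(x) = 3x² + 4x - 5
x₀ = 1.7

Newton-Raphson formula: x_{n+1} = x_n - f(x_n)/f'(x_n)

Iteration 1:
  f(1.700000) = -1.807000
  f'(1.700000) = 10.470000
  x_1 = 1.700000 - (-1.807000)/10.470000 = 1.872588
Iteration 2:
  f(1.872588) = 0.216627
  f'(1.872588) = 13.010115
  x_2 = 1.872588 - 0.216627/13.010115 = 1.855938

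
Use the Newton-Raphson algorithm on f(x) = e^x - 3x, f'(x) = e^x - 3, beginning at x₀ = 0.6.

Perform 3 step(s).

f(x) = e^x - 3x
f'(x) = e^x - 3
x₀ = 0.6

Newton-Raphson formula: x_{n+1} = x_n - f(x_n)/f'(x_n)

Iteration 1:
  f(0.600000) = 0.022119
  f'(0.600000) = -1.177881
  x_1 = 0.600000 - 0.022119/(-1.177881) = 0.618778
Iteration 2:
  f(0.618778) = 0.000323
  f'(0.618778) = -1.143341
  x_2 = 0.618778 - 0.000323/(-1.143341) = 0.619061
Iteration 3:
  f(0.619061) = 0.000000
  f'(0.619061) = -1.142816
  x_3 = 0.619061 - 0.000000/(-1.142816) = 0.619061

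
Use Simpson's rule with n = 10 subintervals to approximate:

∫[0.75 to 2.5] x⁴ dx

f(x) = x⁴
a = 0.75, b = 2.5, n = 10
h = (b - a)/n = 0.175000

Simpson's rule: (h/3)[f(x₀) + 4f(x₁) + 2f(x₂) + ... + f(xₙ)]

x_0 = 0.7500, f(x_0) = 0.316406, coefficient = 1
x_1 = 0.9250, f(x_1) = 0.732094, coefficient = 4
x_2 = 1.1000, f(x_2) = 1.464100, coefficient = 2
x_3 = 1.2750, f(x_3) = 2.642657, coefficient = 4
x_4 = 1.4500, f(x_4) = 4.420506, coefficient = 2
x_5 = 1.6250, f(x_5) = 6.972900, coefficient = 4
x_6 = 1.8000, f(x_6) = 10.497600, coefficient = 2
x_7 = 1.9750, f(x_7) = 15.214875, coefficient = 4
x_8 = 2.1500, f(x_8) = 21.367506, coefficient = 2
x_9 = 2.3250, f(x_9) = 29.220782, coefficient = 4
x_10 = 2.5000, f(x_10) = 39.062500, coefficient = 1

I ≈ (0.175000/3) × 334.011564 = 19.484008
Exact value: 19.483789
Error: 0.000219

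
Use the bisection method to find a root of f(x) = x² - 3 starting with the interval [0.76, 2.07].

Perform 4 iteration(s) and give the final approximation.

f(x) = x² - 3
Initial interval: [0.76, 2.07]

Iteration 1:
  c_1 = (0.760000 + 2.070000)/2 = 1.415000
  f(c_1) = f(1.415000) = -0.997775
  f(a) × f(c) ≥ 0, new interval: [1.415000, 2.070000]
Iteration 2:
  c_2 = (1.415000 + 2.070000)/2 = 1.742500
  f(c_2) = f(1.742500) = 0.036306
  f(a) × f(c) < 0, new interval: [1.415000, 1.742500]
Iteration 3:
  c_3 = (1.415000 + 1.742500)/2 = 1.578750
  f(c_3) = f(1.578750) = -0.507548
  f(a) × f(c) ≥ 0, new interval: [1.578750, 1.742500]
Iteration 4:
  c_4 = (1.578750 + 1.742500)/2 = 1.660625
  f(c_4) = f(1.660625) = -0.242325
  f(a) × f(c) ≥ 0, new interval: [1.660625, 1.742500]

After 4 iteration(s), the approximation is c_4 = 1.660625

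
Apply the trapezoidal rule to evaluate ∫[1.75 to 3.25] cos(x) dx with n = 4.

f(x) = cos(x)
a = 1.75, b = 3.25, n = 4
h = (b - a)/n = 0.375000

Trapezoidal rule: (h/2)[f(x₀) + 2f(x₁) + 2f(x₂) + ... + f(xₙ)]

x_0 = 1.7500, f(x_0) = -0.178246, coefficient = 1
x_1 = 2.1250, f(x_1) = -0.526266, coefficient = 2
x_2 = 2.5000, f(x_2) = -0.801144, coefficient = 2
x_3 = 2.8750, f(x_3) = -0.964674, coefficient = 2
x_4 = 3.2500, f(x_4) = -0.994130, coefficient = 1

I ≈ (0.375000/2) × -5.756544 = -1.079352
Exact value: -1.092181
Error: 0.012829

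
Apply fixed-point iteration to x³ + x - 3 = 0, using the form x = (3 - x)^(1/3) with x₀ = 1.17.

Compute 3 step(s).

Equation: x³ + x - 3 = 0
Fixed-point form: x = (3 - x)^(1/3)
x₀ = 1.17

x_1 = g(1.170000) = 1.223161
x_2 = g(1.223161) = 1.211200
x_3 = g(1.211200) = 1.213912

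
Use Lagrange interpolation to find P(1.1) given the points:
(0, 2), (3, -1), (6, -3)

Lagrange interpolation formula:
P(x) = Σ yᵢ × Lᵢ(x)
where Lᵢ(x) = Π_{j≠i} (x - xⱼ)/(xᵢ - xⱼ)

L_0(1.1) = (1.1 - 3)/(0 - 3) × (1.1 - 6)/(0 - 6) = 0.517222
L_1(1.1) = (1.1 - 0)/(3 - 0) × (1.1 - 6)/(3 - 6) = 0.598889
L_2(1.1) = (1.1 - 0)/(6 - 0) × (1.1 - 3)/(6 - 3) = -0.116111

P(1.1) = 2×L_0(1.1) + (-1)×L_1(1.1) + (-3)×L_2(1.1)
P(1.1) = 0.783889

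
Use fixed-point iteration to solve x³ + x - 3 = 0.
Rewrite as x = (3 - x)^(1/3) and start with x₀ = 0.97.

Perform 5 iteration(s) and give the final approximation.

Equation: x³ + x - 3 = 0
Fixed-point form: x = (3 - x)^(1/3)
x₀ = 0.97

x_1 = g(0.970000) = 1.266189
x_2 = g(1.266189) = 1.201344
x_3 = g(1.201344) = 1.216138
x_4 = g(1.216138) = 1.212794
x_5 = g(1.212794) = 1.213551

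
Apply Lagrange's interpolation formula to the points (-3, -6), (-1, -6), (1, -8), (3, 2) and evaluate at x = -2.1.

Lagrange interpolation formula:
P(x) = Σ yᵢ × Lᵢ(x)
where Lᵢ(x) = Π_{j≠i} (x - xⱼ)/(xᵢ - xⱼ)

L_0(-2.1) = (-2.1 - (-1))/(-3 - (-1)) × (-2.1 - 1)/(-3 - 1) × (-2.1 - 3)/(-3 - 3) = 0.362313
L_1(-2.1) = (-2.1 - (-3))/(-1 - (-3)) × (-2.1 - 1)/(-1 - 1) × (-2.1 - 3)/(-1 - 3) = 0.889312
L_2(-2.1) = (-2.1 - (-3))/(1 - (-3)) × (-2.1 - (-1))/(1 - (-1)) × (-2.1 - 3)/(1 - 3) = -0.315562
L_3(-2.1) = (-2.1 - (-3))/(3 - (-3)) × (-2.1 - (-1))/(3 - (-1)) × (-2.1 - 1)/(3 - 1) = 0.063938

P(-2.1) = (-6)×L_0(-2.1) + (-6)×L_1(-2.1) + (-8)×L_2(-2.1) + 2×L_3(-2.1)
P(-2.1) = -4.857375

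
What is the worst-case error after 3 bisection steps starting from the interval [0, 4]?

Bisection error bound: |error| ≤ (b-a)/2^n
|error| ≤ (4 - 0)/2^3 = 4/2^3
|error| ≤ 0.5000000000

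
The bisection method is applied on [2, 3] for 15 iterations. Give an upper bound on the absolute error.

Bisection error bound: |error| ≤ (b-a)/2^n
|error| ≤ (3 - 2)/2^15 = 1/2^15
|error| ≤ 0.0000305176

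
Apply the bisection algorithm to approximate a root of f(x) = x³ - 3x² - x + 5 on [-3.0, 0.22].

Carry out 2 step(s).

f(x) = x³ - 3x² - x + 5
Initial interval: [-3.0, 0.22]

Iteration 1:
  c_1 = (-3.000000 + 0.220000)/2 = -1.390000
  f(c_1) = f(-1.390000) = -2.091919
  f(a) × f(c) ≥ 0, new interval: [-1.390000, 0.220000]
Iteration 2:
  c_2 = (-1.390000 + 0.220000)/2 = -0.585000
  f(c_2) = f(-0.585000) = 4.358123
  f(a) × f(c) < 0, new interval: [-1.390000, -0.585000]

After 2 iteration(s), the approximation is c_2 = -0.585000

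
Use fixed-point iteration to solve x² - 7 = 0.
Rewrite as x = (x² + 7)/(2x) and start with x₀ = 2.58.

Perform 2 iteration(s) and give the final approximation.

Equation: x² - 7 = 0
Fixed-point form: x = (x² + 7)/(2x)
x₀ = 2.58

x_1 = g(2.580000) = 2.646589
x_2 = g(2.646589) = 2.645751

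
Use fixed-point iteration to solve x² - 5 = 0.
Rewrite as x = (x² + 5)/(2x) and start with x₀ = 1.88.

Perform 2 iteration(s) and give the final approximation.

Equation: x² - 5 = 0
Fixed-point form: x = (x² + 5)/(2x)
x₀ = 1.88

x_1 = g(1.880000) = 2.269787
x_2 = g(2.269787) = 2.236318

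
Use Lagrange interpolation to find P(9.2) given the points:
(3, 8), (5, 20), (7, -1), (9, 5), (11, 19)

Lagrange interpolation formula:
P(x) = Σ yᵢ × Lᵢ(x)
where Lᵢ(x) = Π_{j≠i} (x - xⱼ)/(xᵢ - xⱼ)

L_0(9.2) = (9.2 - 5)/(3 - 5) × (9.2 - 7)/(3 - 7) × (9.2 - 9)/(3 - 9) × (9.2 - 11)/(3 - 11) = -0.008662
L_1(9.2) = (9.2 - 3)/(5 - 3) × (9.2 - 7)/(5 - 7) × (9.2 - 9)/(5 - 9) × (9.2 - 11)/(5 - 11) = 0.051150
L_2(9.2) = (9.2 - 3)/(7 - 3) × (9.2 - 5)/(7 - 5) × (9.2 - 9)/(7 - 9) × (9.2 - 11)/(7 - 11) = -0.146475
L_3(9.2) = (9.2 - 3)/(9 - 3) × (9.2 - 5)/(9 - 5) × (9.2 - 7)/(9 - 7) × (9.2 - 11)/(9 - 11) = 1.074150
L_4(9.2) = (9.2 - 3)/(11 - 3) × (9.2 - 5)/(11 - 5) × (9.2 - 7)/(11 - 7) × (9.2 - 9)/(11 - 9) = 0.029837

P(9.2) = 8×L_0(9.2) + 20×L_1(9.2) + (-1)×L_2(9.2) + 5×L_3(9.2) + 19×L_4(9.2)
P(9.2) = 7.037837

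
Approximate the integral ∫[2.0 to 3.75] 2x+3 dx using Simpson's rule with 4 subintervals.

f(x) = 2x+3
a = 2.0, b = 3.75, n = 4
h = (b - a)/n = 0.437500

Simpson's rule: (h/3)[f(x₀) + 4f(x₁) + 2f(x₂) + ... + f(xₙ)]

x_0 = 2.0000, f(x_0) = 7.000000, coefficient = 1
x_1 = 2.4375, f(x_1) = 7.875000, coefficient = 4
x_2 = 2.8750, f(x_2) = 8.750000, coefficient = 2
x_3 = 3.3125, f(x_3) = 9.625000, coefficient = 4
x_4 = 3.7500, f(x_4) = 10.500000, coefficient = 1

I ≈ (0.437500/3) × 105.000000 = 15.312500
Exact value: 15.312500
Error: 0.000000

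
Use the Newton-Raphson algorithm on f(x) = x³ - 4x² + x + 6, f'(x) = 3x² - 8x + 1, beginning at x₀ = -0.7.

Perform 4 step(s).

f(x) = x³ - 4x² + x + 6
f'(x) = 3x² - 8x + 1
x₀ = -0.7

Newton-Raphson formula: x_{n+1} = x_n - f(x_n)/f'(x_n)

Iteration 1:
  f(-0.700000) = 2.997000
  f'(-0.700000) = 8.070000
  x_1 = -0.700000 - 2.997000/8.070000 = -1.071375
Iteration 2:
  f(-1.071375) = -0.892530
  f'(-1.071375) = 13.014540
  x_2 = -1.071375 - (-0.892530)/13.014540 = -1.002796
Iteration 3:
  f(-1.002796) = -0.033607
  f'(-1.002796) = 12.039167
  x_3 = -1.002796 - (-0.033607)/12.039167 = -1.000005
Iteration 4:
  f(-1.000005) = -0.000055
  f'(-1.000005) = 12.000064
  x_4 = -1.000005 - (-0.000055)/12.000064 = -1.000000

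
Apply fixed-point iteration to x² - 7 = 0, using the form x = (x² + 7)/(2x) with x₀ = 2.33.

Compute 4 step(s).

Equation: x² - 7 = 0
Fixed-point form: x = (x² + 7)/(2x)
x₀ = 2.33

x_1 = g(2.330000) = 2.667146
x_2 = g(2.667146) = 2.645837
x_3 = g(2.645837) = 2.645751
x_4 = g(2.645751) = 2.645751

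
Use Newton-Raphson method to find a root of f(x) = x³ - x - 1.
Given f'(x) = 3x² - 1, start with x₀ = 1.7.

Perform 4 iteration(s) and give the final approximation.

f(x) = x³ - x - 1
f'(x) = 3x² - 1
x₀ = 1.7

Newton-Raphson formula: x_{n+1} = x_n - f(x_n)/f'(x_n)

Iteration 1:
  f(1.700000) = 2.213000
  f'(1.700000) = 7.670000
  x_1 = 1.700000 - 2.213000/7.670000 = 1.411473
Iteration 2:
  f(1.411473) = 0.400544
  f'(1.411473) = 4.976770
  x_2 = 1.411473 - 0.400544/4.976770 = 1.330991
Iteration 3:
  f(1.330991) = 0.026907
  f'(1.330991) = 4.314608
  x_3 = 1.330991 - 0.026907/4.314608 = 1.324754
Iteration 4:
  f(1.324754) = 0.000155
  f'(1.324754) = 4.264922
  x_4 = 1.324754 - 0.000155/4.264922 = 1.324718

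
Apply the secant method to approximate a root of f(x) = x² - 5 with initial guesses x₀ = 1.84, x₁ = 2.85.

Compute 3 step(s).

f(x) = x² - 5
x₀ = 1.84, x₁ = 2.85

Secant formula: x_{n+1} = x_n - f(x_n)(x_n - x_{n-1})/(f(x_n) - f(x_{n-1}))

Iteration 1:
  f(1.840000) = -1.614400
  f(2.850000) = 3.122500
  x_2 = 2.850000 - 3.122500×(2.850000 - 1.840000)/(3.122500 - (-1.614400))
       = 2.184222
Iteration 2:
  f(2.850000) = 3.122500
  f(2.184222) = -0.229175
  x_3 = 2.184222 - (-0.229175)×(2.184222 - 2.850000)/(-0.229175 - 3.122500)
       = 2.229745
Iteration 3:
  f(2.184222) = -0.229175
  f(2.229745) = -0.028236
  x_4 = 2.229745 - (-0.028236)×(2.229745 - 2.184222)/(-0.028236 - (-0.229175))
       = 2.236142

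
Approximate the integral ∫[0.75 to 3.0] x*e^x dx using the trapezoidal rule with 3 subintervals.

f(x) = x*e^x
a = 0.75, b = 3.0, n = 3
h = (b - a)/n = 0.750000

Trapezoidal rule: (h/2)[f(x₀) + 2f(x₁) + 2f(x₂) + ... + f(xₙ)]

x_0 = 0.7500, f(x_0) = 1.587750, coefficient = 1
x_1 = 1.5000, f(x_1) = 6.722534, coefficient = 2
x_2 = 2.2500, f(x_2) = 21.347406, coefficient = 2
x_3 = 3.0000, f(x_3) = 60.256611, coefficient = 1

I ≈ (0.750000/2) × 117.984239 = 44.244090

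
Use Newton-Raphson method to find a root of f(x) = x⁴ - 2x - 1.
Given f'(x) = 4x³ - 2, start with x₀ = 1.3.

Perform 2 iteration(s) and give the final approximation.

f(x) = x⁴ - 2x - 1
f'(x) = 4x³ - 2
x₀ = 1.3

Newton-Raphson formula: x_{n+1} = x_n - f(x_n)/f'(x_n)

Iteration 1:
  f(1.300000) = -0.743900
  f'(1.300000) = 6.788000
  x_1 = 1.300000 - (-0.743900)/6.788000 = 1.409590
Iteration 2:
  f(1.409590) = 0.128771
  f'(1.409590) = 9.203116
  x_2 = 1.409590 - 0.128771/9.203116 = 1.395598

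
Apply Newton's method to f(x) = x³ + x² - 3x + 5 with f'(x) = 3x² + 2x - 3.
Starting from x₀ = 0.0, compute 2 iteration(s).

f(x) = x³ + x² - 3x + 5
f'(x) = 3x² + 2x - 3
x₀ = 0.0

Newton-Raphson formula: x_{n+1} = x_n - f(x_n)/f'(x_n)

Iteration 1:
  f(0.000000) = 5.000000
  f'(0.000000) = -3.000000
  x_1 = 0.000000 - 5.000000/(-3.000000) = 1.666667
Iteration 2:
  f(1.666667) = 7.407407
  f'(1.666667) = 8.666667
  x_2 = 1.666667 - 7.407407/8.666667 = 0.811966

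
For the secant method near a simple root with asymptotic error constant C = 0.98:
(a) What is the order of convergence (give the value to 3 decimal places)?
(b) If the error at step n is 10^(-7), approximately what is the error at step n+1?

(a) Secant method has superlinear convergence with order φ = (1+√5)/2 ≈ 1.618.
    This means |e_{n+1}| ≈ C|e_n|^1.618.

(b) With |e_n| = 10^(-7) and C = 0.98:
    |e_{n+1}| ≈ 0.98 × (10^(-7))^1.618 = 0.98 × 10^(-11.33)

(a) ≈ 1.618 (golden ratio); (b) |e_{n+1}| ≈ 4.624e-12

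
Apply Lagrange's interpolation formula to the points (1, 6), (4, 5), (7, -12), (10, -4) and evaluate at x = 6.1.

Lagrange interpolation formula:
P(x) = Σ yᵢ × Lᵢ(x)
where Lᵢ(x) = Π_{j≠i} (x - xⱼ)/(xᵢ - xⱼ)

L_0(6.1) = (6.1 - 4)/(1 - 4) × (6.1 - 7)/(1 - 7) × (6.1 - 10)/(1 - 10) = -0.045500
L_1(6.1) = (6.1 - 1)/(4 - 1) × (6.1 - 7)/(4 - 7) × (6.1 - 10)/(4 - 10) = 0.331500
L_2(6.1) = (6.1 - 1)/(7 - 1) × (6.1 - 4)/(7 - 4) × (6.1 - 10)/(7 - 10) = 0.773500
L_3(6.1) = (6.1 - 1)/(10 - 1) × (6.1 - 4)/(10 - 4) × (6.1 - 7)/(10 - 7) = -0.059500

P(6.1) = 6×L_0(6.1) + 5×L_1(6.1) + (-12)×L_2(6.1) + (-4)×L_3(6.1)
P(6.1) = -7.659500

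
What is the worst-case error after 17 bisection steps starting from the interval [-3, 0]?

Bisection error bound: |error| ≤ (b-a)/2^n
|error| ≤ (0 - (-3))/2^17 = 3/2^17
|error| ≤ 0.0000228882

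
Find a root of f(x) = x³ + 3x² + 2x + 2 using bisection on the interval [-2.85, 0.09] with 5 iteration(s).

f(x) = x³ + 3x² + 2x + 2
Initial interval: [-2.85, 0.09]

Iteration 1:
  c_1 = (-2.850000 + 0.090000)/2 = -1.380000
  f(c_1) = f(-1.380000) = 2.325128
  f(a) × f(c) < 0, new interval: [-2.850000, -1.380000]
Iteration 2:
  c_2 = (-2.850000 + (-1.380000))/2 = -2.115000
  f(c_2) = f(-2.115000) = 1.728804
  f(a) × f(c) < 0, new interval: [-2.850000, -2.115000]
Iteration 3:
  c_3 = (-2.850000 + (-2.115000))/2 = -2.482500
  f(c_3) = f(-2.482500) = 0.224252
  f(a) × f(c) < 0, new interval: [-2.850000, -2.482500]
Iteration 4:
  c_4 = (-2.850000 + (-2.482500))/2 = -2.666250
  f(c_4) = f(-2.666250) = -0.959908
  f(a) × f(c) ≥ 0, new interval: [-2.666250, -2.482500]
Iteration 5:
  c_5 = (-2.666250 + (-2.482500))/2 = -2.574375
  f(c_5) = f(-2.574375) = -0.327960
  f(a) × f(c) ≥ 0, new interval: [-2.574375, -2.482500]

After 5 iteration(s), the approximation is c_5 = -2.574375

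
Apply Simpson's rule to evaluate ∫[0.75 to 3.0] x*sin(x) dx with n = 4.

f(x) = x*sin(x)
a = 0.75, b = 3.0, n = 4
h = (b - a)/n = 0.562500

Simpson's rule: (h/3)[f(x₀) + 4f(x₁) + 2f(x₂) + ... + f(xₙ)]

x_0 = 0.7500, f(x_0) = 0.511229, coefficient = 1
x_1 = 1.3125, f(x_1) = 1.268960, coefficient = 4
x_2 = 1.8750, f(x_2) = 1.788911, coefficient = 2
x_3 = 2.4375, f(x_3) = 1.577897, coefficient = 4
x_4 = 3.0000, f(x_4) = 0.423360, coefficient = 1

I ≈ (0.562500/3) × 15.899840 = 2.981220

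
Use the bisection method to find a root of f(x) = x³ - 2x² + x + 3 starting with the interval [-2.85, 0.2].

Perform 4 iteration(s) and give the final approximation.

f(x) = x³ - 2x² + x + 3
Initial interval: [-2.85, 0.2]

Iteration 1:
  c_1 = (-2.850000 + 0.200000)/2 = -1.325000
  f(c_1) = f(-1.325000) = -4.162453
  f(a) × f(c) ≥ 0, new interval: [-1.325000, 0.200000]
Iteration 2:
  c_2 = (-1.325000 + 0.200000)/2 = -0.562500
  f(c_2) = f(-0.562500) = 1.626709
  f(a) × f(c) < 0, new interval: [-1.325000, -0.562500]
Iteration 3:
  c_3 = (-1.325000 + (-0.562500))/2 = -0.943750
  f(c_3) = f(-0.943750) = -0.565642
  f(a) × f(c) ≥ 0, new interval: [-0.943750, -0.562500]
Iteration 4:
  c_4 = (-0.943750 + (-0.562500))/2 = -0.753125
  f(c_4) = f(-0.753125) = 0.685310
  f(a) × f(c) < 0, new interval: [-0.943750, -0.753125]

After 4 iteration(s), the approximation is c_4 = -0.753125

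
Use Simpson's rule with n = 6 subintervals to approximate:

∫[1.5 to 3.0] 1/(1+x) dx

f(x) = 1/(1+x)
a = 1.5, b = 3.0, n = 6
h = (b - a)/n = 0.250000

Simpson's rule: (h/3)[f(x₀) + 4f(x₁) + 2f(x₂) + ... + f(xₙ)]

x_0 = 1.5000, f(x_0) = 0.400000, coefficient = 1
x_1 = 1.7500, f(x_1) = 0.363636, coefficient = 4
x_2 = 2.0000, f(x_2) = 0.333333, coefficient = 2
x_3 = 2.2500, f(x_3) = 0.307692, coefficient = 4
x_4 = 2.5000, f(x_4) = 0.285714, coefficient = 2
x_5 = 2.7500, f(x_5) = 0.266667, coefficient = 4
x_6 = 3.0000, f(x_6) = 0.250000, coefficient = 1

I ≈ (0.250000/3) × 5.640077 = 0.470006
Exact value: 0.470004
Error: 0.000003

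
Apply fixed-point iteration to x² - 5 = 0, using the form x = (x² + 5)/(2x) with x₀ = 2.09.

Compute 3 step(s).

Equation: x² - 5 = 0
Fixed-point form: x = (x² + 5)/(2x)
x₀ = 2.09

x_1 = g(2.090000) = 2.241172
x_2 = g(2.241172) = 2.236074
x_3 = g(2.236074) = 2.236068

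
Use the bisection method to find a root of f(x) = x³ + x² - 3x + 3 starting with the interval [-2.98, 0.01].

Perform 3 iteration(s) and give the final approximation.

f(x) = x³ + x² - 3x + 3
Initial interval: [-2.98, 0.01]

Iteration 1:
  c_1 = (-2.980000 + 0.010000)/2 = -1.485000
  f(c_1) = f(-1.485000) = 6.385466
  f(a) × f(c) < 0, new interval: [-2.980000, -1.485000]
Iteration 2:
  c_2 = (-2.980000 + (-1.485000))/2 = -2.232500
  f(c_2) = f(-2.232500) = 3.554651
  f(a) × f(c) < 0, new interval: [-2.980000, -2.232500]
Iteration 3:
  c_3 = (-2.980000 + (-2.232500))/2 = -2.606250
  f(c_3) = f(-2.606250) = -0.091766
  f(a) × f(c) ≥ 0, new interval: [-2.606250, -2.232500]

After 3 iteration(s), the approximation is c_3 = -2.606250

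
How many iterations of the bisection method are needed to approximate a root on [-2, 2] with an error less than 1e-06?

We need (b-a)/2^n ≤ 1e-06
(2 - (-2))/2^n ≤ 1e-06
4/2^n ≤ 1e-06
2^n ≥ 4000000
n ≥ log₂(4000000) = 21.93
n ≥ 22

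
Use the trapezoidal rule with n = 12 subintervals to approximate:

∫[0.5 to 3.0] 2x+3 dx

f(x) = 2x+3
a = 0.5, b = 3.0, n = 12
h = (b - a)/n = 0.208333

Trapezoidal rule: (h/2)[f(x₀) + 2f(x₁) + 2f(x₂) + ... + f(xₙ)]

x_0 = 0.5000, f(x_0) = 4.000000, coefficient = 1
x_1 = 0.7083, f(x_1) = 4.416667, coefficient = 2
x_2 = 0.9167, f(x_2) = 4.833333, coefficient = 2
x_3 = 1.1250, f(x_3) = 5.250000, coefficient = 2
x_4 = 1.3333, f(x_4) = 5.666667, coefficient = 2
x_5 = 1.5417, f(x_5) = 6.083333, coefficient = 2
x_6 = 1.7500, f(x_6) = 6.500000, coefficient = 2
x_7 = 1.9583, f(x_7) = 6.916667, coefficient = 2
x_8 = 2.1667, f(x_8) = 7.333333, coefficient = 2
x_9 = 2.3750, f(x_9) = 7.750000, coefficient = 2
x_10 = 2.5833, f(x_10) = 8.166667, coefficient = 2
x_11 = 2.7917, f(x_11) = 8.583333, coefficient = 2
x_12 = 3.0000, f(x_12) = 9.000000, coefficient = 1

I ≈ (0.208333/2) × 156.000000 = 16.250000
Exact value: 16.250000
Error: 0.000000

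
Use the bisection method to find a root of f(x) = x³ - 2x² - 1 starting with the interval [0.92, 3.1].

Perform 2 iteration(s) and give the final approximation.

f(x) = x³ - 2x² - 1
Initial interval: [0.92, 3.1]

Iteration 1:
  c_1 = (0.920000 + 3.100000)/2 = 2.010000
  f(c_1) = f(2.010000) = -0.959599
  f(a) × f(c) ≥ 0, new interval: [2.010000, 3.100000]
Iteration 2:
  c_2 = (2.010000 + 3.100000)/2 = 2.555000
  f(c_2) = f(2.555000) = 2.623054
  f(a) × f(c) < 0, new interval: [2.010000, 2.555000]

After 2 iteration(s), the approximation is c_2 = 2.555000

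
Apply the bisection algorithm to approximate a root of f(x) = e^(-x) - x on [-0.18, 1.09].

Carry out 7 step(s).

f(x) = e^(-x) - x
Initial interval: [-0.18, 1.09]

Iteration 1:
  c_1 = (-0.180000 + 1.090000)/2 = 0.455000
  f(c_1) = f(0.455000) = 0.179448
  f(a) × f(c) ≥ 0, new interval: [0.455000, 1.090000]
Iteration 2:
  c_2 = (0.455000 + 1.090000)/2 = 0.772500
  f(c_2) = f(0.772500) = -0.310643
  f(a) × f(c) < 0, new interval: [0.455000, 0.772500]
Iteration 3:
  c_3 = (0.455000 + 0.772500)/2 = 0.613750
  f(c_3) = f(0.613750) = -0.072433
  f(a) × f(c) < 0, new interval: [0.455000, 0.613750]
Iteration 4:
  c_4 = (0.455000 + 0.613750)/2 = 0.534375
  f(c_4) = f(0.534375) = 0.051660
  f(a) × f(c) ≥ 0, new interval: [0.534375, 0.613750]
Iteration 5:
  c_5 = (0.534375 + 0.613750)/2 = 0.574063
  f(c_5) = f(0.574063) = -0.010830
  f(a) × f(c) < 0, new interval: [0.534375, 0.574063]
Iteration 6:
  c_6 = (0.534375 + 0.574063)/2 = 0.554219
  f(c_6) = f(0.554219) = 0.020302
  f(a) × f(c) ≥ 0, new interval: [0.554219, 0.574063]
Iteration 7:
  c_7 = (0.554219 + 0.574063)/2 = 0.564141
  f(c_7) = f(0.564141) = 0.004708
  f(a) × f(c) ≥ 0, new interval: [0.564141, 0.574063]

After 7 iteration(s), the approximation is c_7 = 0.564141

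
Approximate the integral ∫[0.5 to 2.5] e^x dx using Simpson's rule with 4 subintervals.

f(x) = e^x
a = 0.5, b = 2.5, n = 4
h = (b - a)/n = 0.500000

Simpson's rule: (h/3)[f(x₀) + 4f(x₁) + 2f(x₂) + ... + f(xₙ)]

x_0 = 0.5000, f(x_0) = 1.648721, coefficient = 1
x_1 = 1.0000, f(x_1) = 2.718282, coefficient = 4
x_2 = 1.5000, f(x_2) = 4.481689, coefficient = 2
x_3 = 2.0000, f(x_3) = 7.389056, coefficient = 4
x_4 = 2.5000, f(x_4) = 12.182494, coefficient = 1

I ≈ (0.500000/3) × 63.223945 = 10.537324
Exact value: 10.533773
Error: 0.003551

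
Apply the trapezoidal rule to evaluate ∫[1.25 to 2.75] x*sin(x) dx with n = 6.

f(x) = x*sin(x)
a = 1.25, b = 2.75, n = 6
h = (b - a)/n = 0.250000

Trapezoidal rule: (h/2)[f(x₀) + 2f(x₁) + 2f(x₂) + ... + f(xₙ)]

x_0 = 1.2500, f(x_0) = 1.186231, coefficient = 1
x_1 = 1.5000, f(x_1) = 1.496242, coefficient = 2
x_2 = 1.7500, f(x_2) = 1.721975, coefficient = 2
x_3 = 2.0000, f(x_3) = 1.818595, coefficient = 2
x_4 = 2.2500, f(x_4) = 1.750665, coefficient = 2
x_5 = 2.5000, f(x_5) = 1.496180, coefficient = 2
x_6 = 2.7500, f(x_6) = 1.049568, coefficient = 1

I ≈ (0.250000/2) × 18.803114 = 2.350389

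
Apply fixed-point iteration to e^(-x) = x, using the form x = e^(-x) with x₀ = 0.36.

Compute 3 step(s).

Equation: e^(-x) = x
Fixed-point form: x = e^(-x)
x₀ = 0.36

x_1 = g(0.360000) = 0.697676
x_2 = g(0.697676) = 0.497741
x_3 = g(0.497741) = 0.607903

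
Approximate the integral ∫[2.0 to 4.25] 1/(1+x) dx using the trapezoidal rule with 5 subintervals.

f(x) = 1/(1+x)
a = 2.0, b = 4.25, n = 5
h = (b - a)/n = 0.450000

Trapezoidal rule: (h/2)[f(x₀) + 2f(x₁) + 2f(x₂) + ... + f(xₙ)]

x_0 = 2.0000, f(x_0) = 0.333333, coefficient = 1
x_1 = 2.4500, f(x_1) = 0.289855, coefficient = 2
x_2 = 2.9000, f(x_2) = 0.256410, coefficient = 2
x_3 = 3.3500, f(x_3) = 0.229885, coefficient = 2
x_4 = 3.8000, f(x_4) = 0.208333, coefficient = 2
x_5 = 4.2500, f(x_5) = 0.190476, coefficient = 1

I ≈ (0.450000/2) × 2.492777 = 0.560875
Exact value: 0.559616
Error: 0.001259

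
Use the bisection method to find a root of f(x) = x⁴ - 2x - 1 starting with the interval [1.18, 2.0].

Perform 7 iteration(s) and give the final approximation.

f(x) = x⁴ - 2x - 1
Initial interval: [1.18, 2.0]

Iteration 1:
  c_1 = (1.180000 + 2.000000)/2 = 1.590000
  f(c_1) = f(1.590000) = 2.211290
  f(a) × f(c) < 0, new interval: [1.180000, 1.590000]
Iteration 2:
  c_2 = (1.180000 + 1.590000)/2 = 1.385000
  f(c_2) = f(1.385000) = -0.090413
  f(a) × f(c) ≥ 0, new interval: [1.385000, 1.590000]
Iteration 3:
  c_3 = (1.385000 + 1.590000)/2 = 1.487500
  f(c_3) = f(1.487500) = 0.920848
  f(a) × f(c) < 0, new interval: [1.385000, 1.487500]
Iteration 4:
  c_4 = (1.385000 + 1.487500)/2 = 1.436250
  f(c_4) = f(1.436250) = 0.382702
  f(a) × f(c) < 0, new interval: [1.385000, 1.436250]
Iteration 5:
  c_5 = (1.385000 + 1.436250)/2 = 1.410625
  f(c_5) = f(1.410625) = 0.138304
  f(a) × f(c) < 0, new interval: [1.385000, 1.410625]
Iteration 6:
  c_6 = (1.385000 + 1.410625)/2 = 1.397812
  f(c_6) = f(1.397812) = 0.022021
  f(a) × f(c) < 0, new interval: [1.385000, 1.397812]
Iteration 7:
  c_7 = (1.385000 + 1.397812)/2 = 1.391406
  f(c_7) = f(1.391406) = -0.034673
  f(a) × f(c) ≥ 0, new interval: [1.391406, 1.397812]

After 7 iteration(s), the approximation is c_7 = 1.391406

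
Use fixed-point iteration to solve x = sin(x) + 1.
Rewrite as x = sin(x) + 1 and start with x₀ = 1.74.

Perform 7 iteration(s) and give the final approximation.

Equation: x = sin(x) + 1
Fixed-point form: x = sin(x) + 1
x₀ = 1.74

x_1 = g(1.740000) = 1.985719
x_2 = g(1.985719) = 1.915147
x_3 = g(1.915147) = 1.941295
x_4 = g(1.941295) = 1.932147
x_5 = g(1.932147) = 1.935420
x_6 = g(1.935420) = 1.934258
x_7 = g(1.934258) = 1.934672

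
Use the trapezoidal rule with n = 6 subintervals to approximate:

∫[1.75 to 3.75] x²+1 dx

f(x) = x²+1
a = 1.75, b = 3.75, n = 6
h = (b - a)/n = 0.333333

Trapezoidal rule: (h/2)[f(x₀) + 2f(x₁) + 2f(x₂) + ... + f(xₙ)]

x_0 = 1.7500, f(x_0) = 4.062500, coefficient = 1
x_1 = 2.0833, f(x_1) = 5.340278, coefficient = 2
x_2 = 2.4167, f(x_2) = 6.840278, coefficient = 2
x_3 = 2.7500, f(x_3) = 8.562500, coefficient = 2
x_4 = 3.0833, f(x_4) = 10.506944, coefficient = 2
x_5 = 3.4167, f(x_5) = 12.673611, coefficient = 2
x_6 = 3.7500, f(x_6) = 15.062500, coefficient = 1

I ≈ (0.333333/2) × 106.972222 = 17.828704
Exact value: 17.791667
Error: 0.037037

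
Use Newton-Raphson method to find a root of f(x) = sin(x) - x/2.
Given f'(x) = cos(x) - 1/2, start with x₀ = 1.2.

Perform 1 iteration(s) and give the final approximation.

f(x) = sin(x) - x/2
f'(x) = cos(x) - 1/2
x₀ = 1.2

Newton-Raphson formula: x_{n+1} = x_n - f(x_n)/f'(x_n)

Iteration 1:
  f(1.200000) = 0.332039
  f'(1.200000) = -0.137642
  x_1 = 1.200000 - 0.332039/(-0.137642) = 3.612334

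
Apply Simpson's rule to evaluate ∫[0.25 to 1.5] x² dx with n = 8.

f(x) = x²
a = 0.25, b = 1.5, n = 8
h = (b - a)/n = 0.156250

Simpson's rule: (h/3)[f(x₀) + 4f(x₁) + 2f(x₂) + ... + f(xₙ)]

x_0 = 0.2500, f(x_0) = 0.062500, coefficient = 1
x_1 = 0.4062, f(x_1) = 0.165039, coefficient = 4
x_2 = 0.5625, f(x_2) = 0.316406, coefficient = 2
x_3 = 0.7188, f(x_3) = 0.516602, coefficient = 4
x_4 = 0.8750, f(x_4) = 0.765625, coefficient = 2
x_5 = 1.0312, f(x_5) = 1.063477, coefficient = 4
x_6 = 1.1875, f(x_6) = 1.410156, coefficient = 2
x_7 = 1.3438, f(x_7) = 1.805664, coefficient = 4
x_8 = 1.5000, f(x_8) = 2.250000, coefficient = 1

I ≈ (0.156250/3) × 21.500000 = 1.119792
Exact value: 1.119792
Error: 0.000000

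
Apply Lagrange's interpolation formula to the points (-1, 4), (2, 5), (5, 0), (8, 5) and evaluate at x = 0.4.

Lagrange interpolation formula:
P(x) = Σ yᵢ × Lᵢ(x)
where Lᵢ(x) = Π_{j≠i} (x - xⱼ)/(xᵢ - xⱼ)

L_0(0.4) = (0.4 - 2)/(-1 - 2) × (0.4 - 5)/(-1 - 5) × (0.4 - 8)/(-1 - 8) = 0.345284
L_1(0.4) = (0.4 - (-1))/(2 - (-1)) × (0.4 - 5)/(2 - 5) × (0.4 - 8)/(2 - 8) = 0.906370
L_2(0.4) = (0.4 - (-1))/(5 - (-1)) × (0.4 - 2)/(5 - 2) × (0.4 - 8)/(5 - 8) = -0.315259
L_3(0.4) = (0.4 - (-1))/(8 - (-1)) × (0.4 - 2)/(8 - 2) × (0.4 - 5)/(8 - 5) = 0.063605

P(0.4) = 4×L_0(0.4) + 5×L_1(0.4) + 0×L_2(0.4) + 5×L_3(0.4)
P(0.4) = 6.231012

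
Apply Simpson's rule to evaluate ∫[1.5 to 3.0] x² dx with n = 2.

f(x) = x²
a = 1.5, b = 3.0, n = 2
h = (b - a)/n = 0.750000

Simpson's rule: (h/3)[f(x₀) + 4f(x₁) + 2f(x₂) + ... + f(xₙ)]

x_0 = 1.5000, f(x_0) = 2.250000, coefficient = 1
x_1 = 2.2500, f(x_1) = 5.062500, coefficient = 4
x_2 = 3.0000, f(x_2) = 9.000000, coefficient = 1

I ≈ (0.750000/3) × 31.500000 = 7.875000
Exact value: 7.875000
Error: 0.000000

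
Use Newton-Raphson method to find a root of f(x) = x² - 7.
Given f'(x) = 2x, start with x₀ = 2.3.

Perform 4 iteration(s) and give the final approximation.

f(x) = x² - 7
f'(x) = 2x
x₀ = 2.3

Newton-Raphson formula: x_{n+1} = x_n - f(x_n)/f'(x_n)

Iteration 1:
  f(2.300000) = -1.710000
  f'(2.300000) = 4.600000
  x_1 = 2.300000 - (-1.710000)/4.600000 = 2.671739
Iteration 2:
  f(2.671739) = 0.138190
  f'(2.671739) = 5.343478
  x_2 = 2.671739 - 0.138190/5.343478 = 2.645878
Iteration 3:
  f(2.645878) = 0.000669
  f'(2.645878) = 5.291755
  x_3 = 2.645878 - 0.000669/5.291755 = 2.645751
Iteration 4:
  f(2.645751) = 0.000000
  f'(2.645751) = 5.291503
  x_4 = 2.645751 - 0.000000/5.291503 = 2.645751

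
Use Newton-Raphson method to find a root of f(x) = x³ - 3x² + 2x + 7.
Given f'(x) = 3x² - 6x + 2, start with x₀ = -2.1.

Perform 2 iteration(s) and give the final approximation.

f(x) = x³ - 3x² + 2x + 7
f'(x) = 3x² - 6x + 2
x₀ = -2.1

Newton-Raphson formula: x_{n+1} = x_n - f(x_n)/f'(x_n)

Iteration 1:
  f(-2.100000) = -19.691000
  f'(-2.100000) = 27.830000
  x_1 = -2.100000 - (-19.691000)/27.830000 = -1.392454
Iteration 2:
  f(-1.392454) = -4.301564
  f'(-1.392454) = 16.171511
  x_2 = -1.392454 - (-4.301564)/16.171511 = -1.126458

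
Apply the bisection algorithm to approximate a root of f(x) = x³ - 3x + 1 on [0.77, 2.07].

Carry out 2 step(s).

f(x) = x³ - 3x + 1
Initial interval: [0.77, 2.07]

Iteration 1:
  c_1 = (0.770000 + 2.070000)/2 = 1.420000
  f(c_1) = f(1.420000) = -0.396712
  f(a) × f(c) ≥ 0, new interval: [1.420000, 2.070000]
Iteration 2:
  c_2 = (1.420000 + 2.070000)/2 = 1.745000
  f(c_2) = f(1.745000) = 1.078569
  f(a) × f(c) < 0, new interval: [1.420000, 1.745000]

After 2 iteration(s), the approximation is c_2 = 1.745000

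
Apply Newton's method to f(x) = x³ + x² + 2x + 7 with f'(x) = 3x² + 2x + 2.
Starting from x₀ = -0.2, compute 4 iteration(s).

f(x) = x³ + x² + 2x + 7
f'(x) = 3x² + 2x + 2
x₀ = -0.2

Newton-Raphson formula: x_{n+1} = x_n - f(x_n)/f'(x_n)

Iteration 1:
  f(-0.200000) = 6.632000
  f'(-0.200000) = 1.720000
  x_1 = -0.200000 - 6.632000/1.720000 = -4.055814
Iteration 2:
  f(-4.055814) = -51.378627
  f'(-4.055814) = 43.237253
  x_2 = -4.055814 - (-51.378627)/43.237253 = -2.867519
Iteration 3:
  f(-2.867519) = -14.091013
  f'(-2.867519) = 20.932951
  x_3 = -2.867519 - (-14.091013)/20.932951 = -2.194369
Iteration 4:
  f(-2.194369) = -3.139927
  f'(-2.194369) = 12.057025
  x_4 = -2.194369 - (-3.139927)/12.057025 = -1.933946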